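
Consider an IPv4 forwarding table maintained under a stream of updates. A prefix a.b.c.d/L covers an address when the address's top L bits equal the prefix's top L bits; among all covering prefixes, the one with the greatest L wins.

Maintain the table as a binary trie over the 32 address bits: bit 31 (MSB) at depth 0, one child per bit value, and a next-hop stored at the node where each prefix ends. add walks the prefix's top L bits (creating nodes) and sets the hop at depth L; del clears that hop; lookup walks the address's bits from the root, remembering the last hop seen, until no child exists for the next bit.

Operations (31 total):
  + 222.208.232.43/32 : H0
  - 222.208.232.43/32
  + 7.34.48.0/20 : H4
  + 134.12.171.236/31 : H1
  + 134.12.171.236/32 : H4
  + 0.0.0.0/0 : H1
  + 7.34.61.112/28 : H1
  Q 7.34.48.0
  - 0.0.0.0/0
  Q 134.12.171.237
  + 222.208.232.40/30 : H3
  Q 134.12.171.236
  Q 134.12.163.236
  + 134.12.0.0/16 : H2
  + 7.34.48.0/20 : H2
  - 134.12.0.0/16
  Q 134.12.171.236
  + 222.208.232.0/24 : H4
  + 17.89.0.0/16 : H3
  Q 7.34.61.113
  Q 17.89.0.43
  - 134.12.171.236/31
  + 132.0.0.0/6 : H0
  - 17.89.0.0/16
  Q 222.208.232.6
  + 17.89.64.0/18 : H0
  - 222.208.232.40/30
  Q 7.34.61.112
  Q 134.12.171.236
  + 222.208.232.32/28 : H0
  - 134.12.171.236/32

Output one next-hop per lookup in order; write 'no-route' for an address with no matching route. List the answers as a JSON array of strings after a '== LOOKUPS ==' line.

Apply in order:
  add 222.208.232.43/32 -> H0 at depth 32
  - 222.208.232.43/32 clear@32
  add 7.34.48.0/20 -> H4 at depth 20
  add 134.12.171.236/31 -> H1 at depth 31
  add 134.12.171.236/32 -> H4 at depth 32
  add 0.0.0.0/0 -> H1 at depth 0
  add 7.34.61.112/28 -> H1 at depth 28
  ? 7.34.48.0  path d0:H1→d1:-→d2:-→d3:-→d4:-→d5:-→d6:-→d7:-→d8:-→d9:-→d10:-→d11:-→d12:-→d13:-→d14:-→d15:-→d16:-→d17:-→d18:-→d19:-→d20:H4  best=H4
  - 0.0.0.0/0 clear@0
  ? 134.12.171.237  path d0:-→d1:-→d2:-→d3:-→d4:-→d5:-→d6:-→d7:-→d8:-→d9:-→d10:-→d11:-→d12:-→d13:-→d14:-→d15:-→d16:-→d17:-→d18:-→d19:-→d20:-→d21:-→d22:-→d23:-→d24:-→d25:-→d26:-→d27:-→d28:-→d29:-→d30:-→d31:H1  best=H1
  add 222.208.232.40/30 -> H3 at depth 30
  ? 134.12.171.236  path d0:-→d1:-→d2:-→d3:-→d4:-→d5:-→d6:-→d7:-→d8:-→d9:-→d10:-→d11:-→d12:-→d13:-→d14:-→d15:-→d16:-→d17:-→d18:-→d19:-→d20:-→d21:-→d22:-→d23:-→d24:-→d25:-→d26:-→d27:-→d28:-→d29:-→d30:-→d31:H1→d32:H4  best=H4
  ? 134.12.163.236  path d0:-→d1:-→d2:-→d3:-→d4:-→d5:-→d6:-→d7:-→d8:-→d9:-→d10:-→d11:-→d12:-→d13:-→d14:-→d15:-→d16:-→d17:-→d18:-→d19:-→d20:-  best=no-route
  add 134.12.0.0/16 -> H2 at depth 16
  add 7.34.48.0/20 -> H2 at depth 20
  - 134.12.0.0/16 clear@16
  ? 134.12.171.236  path d0:-→d1:-→d2:-→d3:-→d4:-→d5:-→d6:-→d7:-→d8:-→d9:-→d10:-→d11:-→d12:-→d13:-→d14:-→d15:-→d16:-→d17:-→d18:-→d19:-→d20:-→d21:-→d22:-→d23:-→d24:-→d25:-→d26:-→d27:-→d28:-→d29:-→d30:-→d31:H1→d32:H4  best=H4
  add 222.208.232.0/24 -> H4 at depth 24
  add 17.89.0.0/16 -> H3 at depth 16
  ? 7.34.61.113  path d0:-→d1:-→d2:-→d3:-→d4:-→d5:-→d6:-→d7:-→d8:-→d9:-→d10:-→d11:-→d12:-→d13:-→d14:-→d15:-→d16:-→d17:-→d18:-→d19:-→d20:H2→d21:-→d22:-→d23:-→d24:-→d25:-→d26:-→d27:-→d28:H1  best=H1
  ? 17.89.0.43  path d0:-→d1:-→d2:-→d3:-→d4:-→d5:-→d6:-→d7:-→d8:-→d9:-→d10:-→d11:-→d12:-→d13:-→d14:-→d15:-→d16:H3  best=H3
  - 134.12.171.236/31 clear@31
  add 132.0.0.0/6 -> H0 at depth 6
  - 17.89.0.0/16 clear@16
  ? 222.208.232.6  path d0:-→d1:-→d2:-→d3:-→d4:-→d5:-→d6:-→d7:-→d8:-→d9:-→d10:-→d11:-→d12:-→d13:-→d14:-→d15:-→d16:-→d17:-→d18:-→d19:-→d20:-→d21:-→d22:-→d23:-→d24:H4→d25:-→d26:-  best=H4
  add 17.89.64.0/18 -> H0 at depth 18
  - 222.208.232.40/30 clear@30
  ? 7.34.61.112  path d0:-→d1:-→d2:-→d3:-→d4:-→d5:-→d6:-→d7:-→d8:-→d9:-→d10:-→d11:-→d12:-→d13:-→d14:-→d15:-→d16:-→d17:-→d18:-→d19:-→d20:H2→d21:-→d22:-→d23:-→d24:-→d25:-→d26:-→d27:-→d28:H1  best=H1
  ? 134.12.171.236  path d0:-→d1:-→d2:-→d3:-→d4:-→d5:-→d6:H0→d7:-→d8:-→d9:-→d10:-→d11:-→d12:-→d13:-→d14:-→d15:-→d16:-→d17:-→d18:-→d19:-→d20:-→d21:-→d22:-→d23:-→d24:-→d25:-→d26:-→d27:-→d28:-→d29:-→d30:-→d31:-→d32:H4  best=H4
  add 222.208.232.32/28 -> H0 at depth 28
  - 134.12.171.236/32 clear@32

== LOOKUPS ==
["H4","H1","H4","no-route","H4","H1","H3","H4","H1","H4"]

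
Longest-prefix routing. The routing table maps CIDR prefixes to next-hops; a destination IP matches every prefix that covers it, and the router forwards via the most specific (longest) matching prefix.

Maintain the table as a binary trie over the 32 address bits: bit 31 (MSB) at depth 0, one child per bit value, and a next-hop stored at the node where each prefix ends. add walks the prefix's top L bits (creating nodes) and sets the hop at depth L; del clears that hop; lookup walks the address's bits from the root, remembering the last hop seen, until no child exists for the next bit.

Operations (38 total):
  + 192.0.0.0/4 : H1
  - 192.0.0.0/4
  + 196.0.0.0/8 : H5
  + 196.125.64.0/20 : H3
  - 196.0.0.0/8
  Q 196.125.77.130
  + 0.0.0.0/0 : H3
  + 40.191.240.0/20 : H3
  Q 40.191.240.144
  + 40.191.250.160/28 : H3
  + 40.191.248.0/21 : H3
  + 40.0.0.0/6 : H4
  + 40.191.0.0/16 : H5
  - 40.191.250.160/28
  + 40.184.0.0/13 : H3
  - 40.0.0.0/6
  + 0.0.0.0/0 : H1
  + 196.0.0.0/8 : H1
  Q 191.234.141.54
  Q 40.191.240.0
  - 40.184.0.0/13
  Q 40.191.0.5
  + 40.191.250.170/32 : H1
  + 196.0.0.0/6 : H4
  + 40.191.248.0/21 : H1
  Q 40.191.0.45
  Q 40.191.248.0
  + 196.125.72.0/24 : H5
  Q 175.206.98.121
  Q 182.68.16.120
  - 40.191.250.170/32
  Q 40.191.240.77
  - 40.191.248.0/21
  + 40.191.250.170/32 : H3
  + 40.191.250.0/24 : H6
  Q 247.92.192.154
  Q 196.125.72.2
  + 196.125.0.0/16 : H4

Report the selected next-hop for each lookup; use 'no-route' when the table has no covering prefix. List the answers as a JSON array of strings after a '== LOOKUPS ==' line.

Apply in order:
  add 192.0.0.0/4 -> H1 at depth 4
  - 192.0.0.0/4 clear@4
  add 196.0.0.0/8 -> H5 at depth 8
  add 196.125.64.0/20 -> H3 at depth 20
  - 196.0.0.0/8 clear@8
  ? 196.125.77.130  path d0:-→d1:-→d2:-→d3:-→d4:-→d5:-→d6:-→d7:-→d8:-→d9:-→d10:-→d11:-→d12:-→d13:-→d14:-→d15:-→d16:-→d17:-→d18:-→d19:-→d20:H3  best=H3
  add 0.0.0.0/0 -> H3 at depth 0
  add 40.191.240.0/20 -> H3 at depth 20
  ? 40.191.240.144  path d0:H3→d1:-→d2:-→d3:-→d4:-→d5:-→d6:-→d7:-→d8:-→d9:-→d10:-→d11:-→d12:-→d13:-→d14:-→d15:-→d16:-→d17:-→d18:-→d19:-→d20:H3  best=H3
  add 40.191.250.160/28 -> H3 at depth 28
  add 40.191.248.0/21 -> H3 at depth 21
  add 40.0.0.0/6 -> H4 at depth 6
  add 40.191.0.0/16 -> H5 at depth 16
  - 40.191.250.160/28 clear@28
  add 40.184.0.0/13 -> H3 at depth 13
  - 40.0.0.0/6 clear@6
  add 0.0.0.0/0 -> H1 at depth 0
  add 196.0.0.0/8 -> H1 at depth 8
  ? 191.234.141.54  path d0:H1→d1:-  best=H1
  ? 40.191.240.0  path d0:H1→d1:-→d2:-→d3:-→d4:-→d5:-→d6:-→d7:-→d8:-→d9:-→d10:-→d11:-→d12:-→d13:H3→d14:-→d15:-→d16:H5→d17:-→d18:-→d19:-→d20:H3  best=H3
  - 40.184.0.0/13 clear@13
  ? 40.191.0.5  path d0:H1→d1:-→d2:-→d3:-→d4:-→d5:-→d6:-→d7:-→d8:-→d9:-→d10:-→d11:-→d12:-→d13:-→d14:-→d15:-→d16:H5  best=H5
  add 40.191.250.170/32 -> H1 at depth 32
  add 196.0.0.0/6 -> H4 at depth 6
  add 40.191.248.0/21 -> H1 at depth 21
  ? 40.191.0.45  path d0:H1→d1:-→d2:-→d3:-→d4:-→d5:-→d6:-→d7:-→d8:-→d9:-→d10:-→d11:-→d12:-→d13:-→d14:-→d15:-→d16:H5  best=H5
  ? 40.191.248.0  path d0:H1→d1:-→d2:-→d3:-→d4:-→d5:-→d6:-→d7:-→d8:-→d9:-→d10:-→d11:-→d12:-→d13:-→d14:-→d15:-→d16:H5→d17:-→d18:-→d19:-→d20:H3→d21:H1→d22:-  best=H1
  add 196.125.72.0/24 -> H5 at depth 24
  ? 175.206.98.121  path d0:H1→d1:-  best=H1
  ? 182.68.16.120  path d0:H1→d1:-  best=H1
  - 40.191.250.170/32 clear@32
  ? 40.191.240.77  path d0:H1→d1:-→d2:-→d3:-→d4:-→d5:-→d6:-→d7:-→d8:-→d9:-→d10:-→d11:-→d12:-→d13:-→d14:-→d15:-→d16:H5→d17:-→d18:-→d19:-→d20:H3  best=H3
  - 40.191.248.0/21 clear@21
  add 40.191.250.170/32 -> H3 at depth 32
  add 40.191.250.0/24 -> H6 at depth 24
  ? 247.92.192.154  path d0:H1→d1:-→d2:-  best=H1
  ? 196.125.72.2  path d0:H1→d1:-→d2:-→d3:-→d4:-→d5:-→d6:H4→d7:-→d8:H1→d9:-→d10:-→d11:-→d12:-→d13:-→d14:-→d15:-→d16:-→d17:-→d18:-→d19:-→d20:H3→d21:-→d22:-→d23:-→d24:H5  best=H5
  add 196.125.0.0/16 -> H4 at depth 16

== LOOKUPS ==
["H3","H3","H1","H3","H5","H5","H1","H1","H1","H3","H1","H5"]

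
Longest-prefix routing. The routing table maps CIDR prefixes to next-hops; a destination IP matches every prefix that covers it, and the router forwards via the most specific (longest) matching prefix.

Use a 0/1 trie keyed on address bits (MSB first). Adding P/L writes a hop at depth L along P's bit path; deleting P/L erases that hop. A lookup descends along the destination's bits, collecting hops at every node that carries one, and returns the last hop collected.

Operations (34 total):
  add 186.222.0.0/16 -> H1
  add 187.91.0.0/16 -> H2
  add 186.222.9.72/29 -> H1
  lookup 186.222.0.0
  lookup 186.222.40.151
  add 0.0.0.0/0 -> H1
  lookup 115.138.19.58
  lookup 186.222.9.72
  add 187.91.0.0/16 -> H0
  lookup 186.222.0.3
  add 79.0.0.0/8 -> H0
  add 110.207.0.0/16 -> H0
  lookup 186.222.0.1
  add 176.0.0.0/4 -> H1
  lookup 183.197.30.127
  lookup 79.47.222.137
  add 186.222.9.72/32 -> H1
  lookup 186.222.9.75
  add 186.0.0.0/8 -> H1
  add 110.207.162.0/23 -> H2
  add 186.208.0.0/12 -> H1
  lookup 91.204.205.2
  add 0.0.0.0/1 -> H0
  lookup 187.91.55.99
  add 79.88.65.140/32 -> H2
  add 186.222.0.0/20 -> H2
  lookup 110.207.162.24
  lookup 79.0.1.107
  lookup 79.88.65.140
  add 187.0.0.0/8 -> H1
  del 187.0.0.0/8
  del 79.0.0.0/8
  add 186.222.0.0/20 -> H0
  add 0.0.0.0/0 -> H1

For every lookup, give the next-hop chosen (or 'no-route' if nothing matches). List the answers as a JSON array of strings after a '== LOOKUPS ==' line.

Process each operation:
  + 186.222.0.0/16 (H1) depth=16
  + 187.91.0.0/16 (H2) depth=16
  + 186.222.9.72/29 (H1) depth=29
  lookup 186.222.0.0: bits 10111010110111100000 walk d0:-→d1:-→d2:-→d3:-→d4:-→d5:-→d6:-→d7:-→d8:-→d9:-→d10:-→d11:-→d12:-→d13:-→d14:-→d15:-→d16:H1→d17:-→d18:-→d19:-→d20:- -> H1
  lookup 186.222.40.151: bits 101110101101111000 walk d0:-→d1:-→d2:-→d3:-→d4:-→d5:-→d6:-→d7:-→d8:-→d9:-→d10:-→d11:-→d12:-→d13:-→d14:-→d15:-→d16:H1→d17:-→d18:- -> H1
  + 0.0.0.0/0 (H1) depth=0
  lookup 115.138.19.58: bits ε walk d0:H1 -> H1
  lookup 186.222.9.72: bits 10111010110111100000100101001 walk d0:H1→d1:-→d2:-→d3:-→d4:-→d5:-→d6:-→d7:-→d8:-→d9:-→d10:-→d11:-→d12:-→d13:-→d14:-→d15:-→d16:H1→d17:-→d18:-→d19:-→d20:-→d21:-→d22:-→d23:-→d24:-→d25:-→d26:-→d27:-→d28:-→d29:H1 -> H1
  + 187.91.0.0/16 (H0) depth=16
  lookup 186.222.0.3: bits 10111010110111100000 walk d0:H1→d1:-→d2:-→d3:-→d4:-→d5:-→d6:-→d7:-→d8:-→d9:-→d10:-→d11:-→d12:-→d13:-→d14:-→d15:-→d16:H1→d17:-→d18:-→d19:-→d20:- -> H1
  + 79.0.0.0/8 (H0) depth=8
  + 110.207.0.0/16 (H0) depth=16
  lookup 186.222.0.1: bits 10111010110111100000 walk d0:H1→d1:-→d2:-→d3:-→d4:-→d5:-→d6:-→d7:-→d8:-→d9:-→d10:-→d11:-→d12:-→d13:-→d14:-→d15:-→d16:H1→d17:-→d18:-→d19:-→d20:- -> H1
  + 176.0.0.0/4 (H1) depth=4
  lookup 183.197.30.127: bits 1011 walk d0:H1→d1:-→d2:-→d3:-→d4:H1 -> H1
  lookup 79.47.222.137: bits 01001111 walk d0:H1→d1:-→d2:-→d3:-→d4:-→d5:-→d6:-→d7:-→d8:H0 -> H0
  + 186.222.9.72/32 (H1) depth=32
  lookup 186.222.9.75: bits 101110101101111000001001010010 walk d0:H1→d1:-→d2:-→d3:-→d4:H1→d5:-→d6:-→d7:-→d8:-→d9:-→d10:-→d11:-→d12:-→d13:-→d14:-→d15:-→d16:H1→d17:-→d18:-→d19:-→d20:-→d21:-→d22:-→d23:-→d24:-→d25:-→d26:-→d27:-→d28:-→d29:H1→d30:- -> H1
  + 186.0.0.0/8 (H1) depth=8
  + 110.207.162.0/23 (H2) depth=23
  + 186.208.0.0/12 (H1) depth=12
  lookup 91.204.205.2: bits 010 walk d0:H1→d1:-→d2:-→d3:- -> H1
  + 0.0.0.0/1 (H0) depth=1
  lookup 187.91.55.99: bits 1011101101011011 walk d0:H1→d1:-→d2:-→d3:-→d4:H1→d5:-→d6:-→d7:-→d8:-→d9:-→d10:-→d11:-→d12:-→d13:-→d14:-→d15:-→d16:H0 -> H0
  + 79.88.65.140/32 (H2) depth=32
  + 186.222.0.0/20 (H2) depth=20
  lookup 110.207.162.24: bits 01101110110011111010001 walk d0:H1→d1:H0→d2:-→d3:-→d4:-→d5:-→d6:-→d7:-→d8:-→d9:-→d10:-→d11:-→d12:-→d13:-→d14:-→d15:-→d16:H0→d17:-→d18:-→d19:-→d20:-→d21:-→d22:-→d23:H2 -> H2
  lookup 79.0.1.107: bits 010011110 walk d0:H1→d1:H0→d2:-→d3:-→d4:-→d5:-→d6:-→d7:-→d8:H0→d9:- -> H0
  lookup 79.88.65.140: bits 01001111010110000100000110001100 walk d0:H1→d1:H0→d2:-→d3:-→d4:-→d5:-→d6:-→d7:-→d8:H0→d9:-→d10:-→d11:-→d12:-→d13:-→d14:-→d15:-→d16:-→d17:-→d18:-→d19:-→d20:-→d21:-→d22:-→d23:-→d24:-→d25:-→d26:-→d27:-→d28:-→d29:-→d30:-→d31:-→d32:H2 -> H2
  + 187.0.0.0/8 (H1) depth=8
  - 187.0.0.0/8 clear@8
  - 79.0.0.0/8 clear@8
  + 186.222.0.0/20 (H0) depth=20
  + 0.0.0.0/0 (H1) depth=0

== LOOKUPS ==
["H1","H1","H1","H1","H1","H1","H1","H0","H1","H1","H0","H2","H0","H2"]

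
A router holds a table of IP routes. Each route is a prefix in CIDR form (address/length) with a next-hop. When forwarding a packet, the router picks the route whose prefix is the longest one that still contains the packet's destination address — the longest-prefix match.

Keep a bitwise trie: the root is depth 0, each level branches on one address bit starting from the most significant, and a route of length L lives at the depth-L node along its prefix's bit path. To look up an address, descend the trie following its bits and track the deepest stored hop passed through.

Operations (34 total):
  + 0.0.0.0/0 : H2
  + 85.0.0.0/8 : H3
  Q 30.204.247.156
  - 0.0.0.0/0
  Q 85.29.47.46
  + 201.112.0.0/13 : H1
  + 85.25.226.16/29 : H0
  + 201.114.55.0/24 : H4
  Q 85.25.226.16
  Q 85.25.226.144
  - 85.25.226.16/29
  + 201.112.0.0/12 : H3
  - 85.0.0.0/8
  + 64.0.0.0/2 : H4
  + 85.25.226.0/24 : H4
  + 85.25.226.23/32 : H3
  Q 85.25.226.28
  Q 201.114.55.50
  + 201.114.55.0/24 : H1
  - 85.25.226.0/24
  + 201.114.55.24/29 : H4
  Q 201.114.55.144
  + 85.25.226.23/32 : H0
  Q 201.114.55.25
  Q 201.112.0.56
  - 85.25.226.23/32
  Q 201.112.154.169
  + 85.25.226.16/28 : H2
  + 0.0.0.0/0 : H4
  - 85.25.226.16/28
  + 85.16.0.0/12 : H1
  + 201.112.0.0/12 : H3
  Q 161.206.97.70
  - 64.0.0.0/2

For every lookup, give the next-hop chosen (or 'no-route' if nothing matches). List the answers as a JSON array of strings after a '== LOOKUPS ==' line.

Process each operation:
  + 0.0.0.0/0 (H2) depth=0
  + 85.0.0.0/8 (H3) depth=8
  Q 30.204.247.156: descend 0 ; hops seen [H2] ; pick H2
  - 0.0.0.0/0 clear@0
  Q 85.29.47.46: descend 01010101 ; hops seen [H3] ; pick H3
  + 201.112.0.0/13 (H1) depth=13
  + 85.25.226.16/29 (H0) depth=29
  + 201.114.55.0/24 (H4) depth=24
  Q 85.25.226.16: descend 01010101000110011110001000010 ; hops seen [H3,H0] ; pick H0
  Q 85.25.226.144: descend 010101010001100111100010 ; hops seen [H3] ; pick H3
  - 85.25.226.16/29 clear@29
  + 201.112.0.0/12 (H3) depth=12
  - 85.0.0.0/8 clear@8
  + 64.0.0.0/2 (H4) depth=2
  + 85.25.226.0/24 (H4) depth=24
  + 85.25.226.23/32 (H3) depth=32
  Q 85.25.226.28: descend 0101010100011001111000100001 ; hops seen [H4,H4] ; pick H4
  Q 201.114.55.50: descend 110010010111001000110111 ; hops seen [H3,H1,H4] ; pick H4
  + 201.114.55.0/24 (H1) depth=24
  - 85.25.226.0/24 clear@24
  + 201.114.55.24/29 (H4) depth=29
  Q 201.114.55.144: descend 110010010111001000110111 ; hops seen [H3,H1,H1] ; pick H1
  + 85.25.226.23/32 (H0) depth=32
  Q 201.114.55.25: descend 11001001011100100011011100011 ; hops seen [H3,H1,H1,H4] ; pick H4
  Q 201.112.0.56: descend 11001001011100 ; hops seen [H3,H1] ; pick H1
  - 85.25.226.23/32 clear@32
  Q 201.112.154.169: descend 11001001011100 ; hops seen [H3,H1] ; pick H1
  + 85.25.226.16/28 (H2) depth=28
  + 0.0.0.0/0 (H4) depth=0
  - 85.25.226.16/28 clear@28
  + 85.16.0.0/12 (H1) depth=12
  + 201.112.0.0/12 (H3) depth=12
  Q 161.206.97.70: descend 1 ; hops seen [H4] ; pick H4
  - 64.0.0.0/2 clear@2

== LOOKUPS ==
["H2","H3","H0","H3","H4","H4","H1","H4","H1","H1","H4"]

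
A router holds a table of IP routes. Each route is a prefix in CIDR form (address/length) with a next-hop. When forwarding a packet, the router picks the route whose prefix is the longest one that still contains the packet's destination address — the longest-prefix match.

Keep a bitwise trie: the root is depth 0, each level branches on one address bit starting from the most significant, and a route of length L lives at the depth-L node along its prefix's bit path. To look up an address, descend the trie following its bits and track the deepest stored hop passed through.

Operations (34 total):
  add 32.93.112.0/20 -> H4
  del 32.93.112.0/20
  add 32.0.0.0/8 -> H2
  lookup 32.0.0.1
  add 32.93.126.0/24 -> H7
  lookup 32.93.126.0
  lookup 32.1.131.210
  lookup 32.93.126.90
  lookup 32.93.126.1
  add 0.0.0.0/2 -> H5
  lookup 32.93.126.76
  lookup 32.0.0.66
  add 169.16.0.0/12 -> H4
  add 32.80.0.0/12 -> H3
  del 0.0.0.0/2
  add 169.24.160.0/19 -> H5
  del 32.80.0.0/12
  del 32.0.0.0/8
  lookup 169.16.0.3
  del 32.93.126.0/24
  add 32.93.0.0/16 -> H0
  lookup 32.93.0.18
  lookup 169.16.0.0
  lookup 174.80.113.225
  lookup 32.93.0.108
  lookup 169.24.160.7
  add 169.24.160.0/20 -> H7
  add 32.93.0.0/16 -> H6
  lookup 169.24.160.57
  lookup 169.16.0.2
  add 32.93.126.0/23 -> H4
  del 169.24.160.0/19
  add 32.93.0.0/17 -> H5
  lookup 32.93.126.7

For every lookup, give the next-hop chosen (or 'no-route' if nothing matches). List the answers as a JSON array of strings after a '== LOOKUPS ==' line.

Trace:
  add 32.93.112.0/20 -> H4 at depth 20
  - 32.93.112.0/20 clear@20
  add 32.0.0.0/8 -> H2 at depth 8
  Q 32.0.0.1: descend 001000000 ; hops seen [H2] ; pick H2
  add 32.93.126.0/24 -> H7 at depth 24
  Q 32.93.126.0: descend 001000000101110101111110 ; hops seen [H2,H7] ; pick H7
  Q 32.1.131.210: descend 001000000 ; hops seen [H2] ; pick H2
  Q 32.93.126.90: descend 001000000101110101111110 ; hops seen [H2,H7] ; pick H7
  Q 32.93.126.1: descend 001000000101110101111110 ; hops seen [H2,H7] ; pick H7
  add 0.0.0.0/2 -> H5 at depth 2
  Q 32.93.126.76: descend 001000000101110101111110 ; hops seen [H5,H2,H7] ; pick H7
  Q 32.0.0.66: descend 001000000 ; hops seen [H5,H2] ; pick H2
  add 169.16.0.0/12 -> H4 at depth 12
  add 32.80.0.0/12 -> H3 at depth 12
  - 0.0.0.0/2 clear@2
  add 169.24.160.0/19 -> H5 at depth 19
  - 32.80.0.0/12 clear@12
  - 32.0.0.0/8 clear@8
  Q 169.16.0.3: descend 101010010001 ; hops seen [H4] ; pick H4
  - 32.93.126.0/24 clear@24
  add 32.93.0.0/16 -> H0 at depth 16
  Q 32.93.0.18: descend 00100000010111010 ; hops seen [H0] ; pick H0
  Q 169.16.0.0: descend 101010010001 ; hops seen [H4] ; pick H4
  Q 174.80.113.225: descend 10101 ; hops seen [∅] ; pick no-route
  Q 32.93.0.108: descend 00100000010111010 ; hops seen [H0] ; pick H0
  Q 169.24.160.7: descend 1010100100011000101 ; hops seen [H4,H5] ; pick H5
  add 169.24.160.0/20 -> H7 at depth 20
  add 32.93.0.0/16 -> H6 at depth 16
  Q 169.24.160.57: descend 10101001000110001010 ; hops seen [H4,H5,H7] ; pick H7
  Q 169.16.0.2: descend 101010010001 ; hops seen [H4] ; pick H4
  add 32.93.126.0/23 -> H4 at depth 23
  - 169.24.160.0/19 clear@19
  add 32.93.0.0/17 -> H5 at depth 17
  Q 32.93.126.7: descend 001000000101110101111110 ; hops seen [H6,H5,H4] ; pick H4

== LOOKUPS ==
["H2","H7","H2","H7","H7","H7","H2","H4","H0","H4","no-route","H0","H5","H7","H4","H4"]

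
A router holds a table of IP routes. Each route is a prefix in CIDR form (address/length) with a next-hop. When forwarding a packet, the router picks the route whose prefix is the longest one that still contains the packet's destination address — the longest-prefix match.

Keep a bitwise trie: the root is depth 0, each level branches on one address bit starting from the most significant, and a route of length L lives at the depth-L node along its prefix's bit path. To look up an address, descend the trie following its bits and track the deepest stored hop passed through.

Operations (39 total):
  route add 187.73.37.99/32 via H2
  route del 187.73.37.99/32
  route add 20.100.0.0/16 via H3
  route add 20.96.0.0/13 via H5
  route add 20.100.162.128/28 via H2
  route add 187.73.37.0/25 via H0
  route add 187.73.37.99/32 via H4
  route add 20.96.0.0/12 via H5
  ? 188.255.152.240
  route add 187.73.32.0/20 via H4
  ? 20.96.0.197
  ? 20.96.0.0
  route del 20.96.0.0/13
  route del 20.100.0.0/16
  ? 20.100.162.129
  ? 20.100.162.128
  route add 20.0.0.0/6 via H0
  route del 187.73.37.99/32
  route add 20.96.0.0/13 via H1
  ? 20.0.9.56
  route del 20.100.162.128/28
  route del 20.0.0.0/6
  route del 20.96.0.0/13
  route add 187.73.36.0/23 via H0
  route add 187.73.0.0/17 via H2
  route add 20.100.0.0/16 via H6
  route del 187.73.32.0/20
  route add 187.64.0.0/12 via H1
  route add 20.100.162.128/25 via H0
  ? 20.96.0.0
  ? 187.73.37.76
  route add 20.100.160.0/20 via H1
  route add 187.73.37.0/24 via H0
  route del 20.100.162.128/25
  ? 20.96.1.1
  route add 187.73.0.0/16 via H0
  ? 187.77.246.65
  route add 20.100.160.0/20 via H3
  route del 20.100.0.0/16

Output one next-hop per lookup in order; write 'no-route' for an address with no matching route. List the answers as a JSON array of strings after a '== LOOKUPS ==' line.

Process each operation:
  + 187.73.37.99/32 (H2) depth=32
  - 187.73.37.99/32 clear@32
  + 20.100.0.0/16 (H3) depth=16
  + 20.96.0.0/13 (H5) depth=13
  + 20.100.162.128/28 (H2) depth=28
  + 187.73.37.0/25 (H0) depth=25
  + 187.73.37.99/32 (H4) depth=32
  + 20.96.0.0/12 (H5) depth=12
  ? 188.255.152.240  path d0:-→d1:-→d2:-→d3:-→d4:-→d5:-  best=no-route
  + 187.73.32.0/20 (H4) depth=20
  ? 20.96.0.197  path d0:-→d1:-→d2:-→d3:-→d4:-→d5:-→d6:-→d7:-→d8:-→d9:-→d10:-→d11:-→d12:H5→d13:H5  best=H5
  ? 20.96.0.0  path d0:-→d1:-→d2:-→d3:-→d4:-→d5:-→d6:-→d7:-→d8:-→d9:-→d10:-→d11:-→d12:H5→d13:H5  best=H5
  - 20.96.0.0/13 clear@13
  - 20.100.0.0/16 clear@16
  ? 20.100.162.129  path d0:-→d1:-→d2:-→d3:-→d4:-→d5:-→d6:-→d7:-→d8:-→d9:-→d10:-→d11:-→d12:H5→d13:-→d14:-→d15:-→d16:-→d17:-→d18:-→d19:-→d20:-→d21:-→d22:-→d23:-→d24:-→d25:-→d26:-→d27:-→d28:H2  best=H2
  ? 20.100.162.128  path d0:-→d1:-→d2:-→d3:-→d4:-→d5:-→d6:-→d7:-→d8:-→d9:-→d10:-→d11:-→d12:H5→d13:-→d14:-→d15:-→d16:-→d17:-→d18:-→d19:-→d20:-→d21:-→d22:-→d23:-→d24:-→d25:-→d26:-→d27:-→d28:H2  best=H2
  + 20.0.0.0/6 (H0) depth=6
  - 187.73.37.99/32 clear@32
  + 20.96.0.0/13 (H1) depth=13
  ? 20.0.9.56  path d0:-→d1:-→d2:-→d3:-→d4:-→d5:-→d6:H0→d7:-→d8:-→d9:-  best=H0
  - 20.100.162.128/28 clear@28
  - 20.0.0.0/6 clear@6
  - 20.96.0.0/13 clear@13
  + 187.73.36.0/23 (H0) depth=23
  + 187.73.0.0/17 (H2) depth=17
  + 20.100.0.0/16 (H6) depth=16
  - 187.73.32.0/20 clear@20
  + 187.64.0.0/12 (H1) depth=12
  + 20.100.162.128/25 (H0) depth=25
  ? 20.96.0.0  path d0:-→d1:-→d2:-→d3:-→d4:-→d5:-→d6:-→d7:-→d8:-→d9:-→d10:-→d11:-→d12:H5→d13:-  best=H5
  ? 187.73.37.76  path d0:-→d1:-→d2:-→d3:-→d4:-→d5:-→d6:-→d7:-→d8:-→d9:-→d10:-→d11:-→d12:H1→d13:-→d14:-→d15:-→d16:-→d17:H2→d18:-→d19:-→d20:-→d21:-→d22:-→d23:H0→d24:-→d25:H0→d26:-  best=H0
  + 20.100.160.0/20 (H1) depth=20
  + 187.73.37.0/24 (H0) depth=24
  - 20.100.162.128/25 clear@25
  ? 20.96.1.1  path d0:-→d1:-→d2:-→d3:-→d4:-→d5:-→d6:-→d7:-→d8:-→d9:-→d10:-→d11:-→d12:H5→d13:-  best=H5
  + 187.73.0.0/16 (H0) depth=16
  ? 187.77.246.65  path d0:-→d1:-→d2:-→d3:-→d4:-→d5:-→d6:-→d7:-→d8:-→d9:-→d10:-→d11:-→d12:H1→d13:-  best=H1
  + 20.100.160.0/20 (H3) depth=20
  - 20.100.0.0/16 clear@16

== LOOKUPS ==
["no-route","H5","H5","H2","H2","H0","H5","H0","H5","H1"]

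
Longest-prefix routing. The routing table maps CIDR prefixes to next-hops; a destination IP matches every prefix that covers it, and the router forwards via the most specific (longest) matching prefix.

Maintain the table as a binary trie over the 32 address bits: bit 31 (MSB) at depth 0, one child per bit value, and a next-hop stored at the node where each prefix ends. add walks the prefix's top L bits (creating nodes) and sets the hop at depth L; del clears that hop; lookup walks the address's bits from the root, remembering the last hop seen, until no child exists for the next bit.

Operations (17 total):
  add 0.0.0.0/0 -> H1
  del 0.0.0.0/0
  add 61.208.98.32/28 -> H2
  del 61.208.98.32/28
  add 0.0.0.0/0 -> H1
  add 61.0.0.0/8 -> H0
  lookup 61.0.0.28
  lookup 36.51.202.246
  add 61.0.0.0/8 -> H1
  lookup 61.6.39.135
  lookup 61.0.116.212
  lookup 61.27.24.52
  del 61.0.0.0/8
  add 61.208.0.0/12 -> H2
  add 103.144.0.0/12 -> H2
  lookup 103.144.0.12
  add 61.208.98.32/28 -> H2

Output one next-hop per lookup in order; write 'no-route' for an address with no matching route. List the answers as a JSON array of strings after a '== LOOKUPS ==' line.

Apply in order:
  add 0.0.0.0/0 -> H1 at depth 0
  del 0.0.0.0/0 (clear depth 0)
  add 61.208.98.32/28 -> H2 at depth 28
  del 61.208.98.32/28 (clear depth 28)
  add 0.0.0.0/0 -> H1 at depth 0
  add 61.0.0.0/8 -> H0 at depth 8
  lookup 61.0.0.28: bits 00111101 walk d0:H1→d1:-→d2:-→d3:-→d4:-→d5:-→d6:-→d7:-→d8:H0 -> H0
  lookup 36.51.202.246: bits 001 walk d0:H1→d1:-→d2:-→d3:- -> H1
  add 61.0.0.0/8 -> H1 at depth 8
  lookup 61.6.39.135: bits 00111101 walk d0:H1→d1:-→d2:-→d3:-→d4:-→d5:-→d6:-→d7:-→d8:H1 -> H1
  lookup 61.0.116.212: bits 00111101 walk d0:H1→d1:-→d2:-→d3:-→d4:-→d5:-→d6:-→d7:-→d8:H1 -> H1
  lookup 61.27.24.52: bits 00111101 walk d0:H1→d1:-→d2:-→d3:-→d4:-→d5:-→d6:-→d7:-→d8:H1 -> H1
  del 61.0.0.0/8 (clear depth 8)
  add 61.208.0.0/12 -> H2 at depth 12
  add 103.144.0.0/12 -> H2 at depth 12
  lookup 103.144.0.12: bits 011001111001 walk d0:H1→d1:-→d2:-→d3:-→d4:-→d5:-→d6:-→d7:-→d8:-→d9:-→d10:-→d11:-→d12:H2 -> H2
  add 61.208.98.32/28 -> H2 at depth 28

== LOOKUPS ==
["H0","H1","H1","H1","H1","H2"]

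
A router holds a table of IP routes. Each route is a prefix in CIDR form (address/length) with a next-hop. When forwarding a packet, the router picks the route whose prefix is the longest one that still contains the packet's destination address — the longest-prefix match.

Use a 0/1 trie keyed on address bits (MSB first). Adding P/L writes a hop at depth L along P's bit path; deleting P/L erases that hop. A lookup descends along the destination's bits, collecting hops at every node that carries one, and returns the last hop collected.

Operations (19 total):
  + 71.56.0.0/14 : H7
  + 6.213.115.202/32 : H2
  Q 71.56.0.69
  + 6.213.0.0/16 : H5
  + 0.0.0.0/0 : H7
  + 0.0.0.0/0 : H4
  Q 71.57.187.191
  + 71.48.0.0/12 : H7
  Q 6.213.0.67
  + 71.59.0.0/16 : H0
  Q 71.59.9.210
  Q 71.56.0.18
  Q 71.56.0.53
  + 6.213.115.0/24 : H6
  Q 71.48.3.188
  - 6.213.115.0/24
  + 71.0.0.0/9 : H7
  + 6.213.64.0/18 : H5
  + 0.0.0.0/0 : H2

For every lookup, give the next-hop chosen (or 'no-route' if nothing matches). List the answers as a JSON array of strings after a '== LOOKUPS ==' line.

Apply in order:
  + 71.56.0.0/14 (H7) depth=14
  + 6.213.115.202/32 (H2) depth=32
  ? 71.56.0.69  path d0:-→d1:-→d2:-→d3:-→d4:-→d5:-→d6:-→d7:-→d8:-→d9:-→d10:-→d11:-→d12:-→d13:-→d14:H7  best=H7
  + 6.213.0.0/16 (H5) depth=16
  + 0.0.0.0/0 (H7) depth=0
  + 0.0.0.0/0 (H4) depth=0
  ? 71.57.187.191  path d0:H4→d1:-→d2:-→d3:-→d4:-→d5:-→d6:-→d7:-→d8:-→d9:-→d10:-→d11:-→d12:-→d13:-→d14:H7  best=H7
  + 71.48.0.0/12 (H7) depth=12
  ? 6.213.0.67  path d0:H4→d1:-→d2:-→d3:-→d4:-→d5:-→d6:-→d7:-→d8:-→d9:-→d10:-→d11:-→d12:-→d13:-→d14:-→d15:-→d16:H5→d17:-  best=H5
  + 71.59.0.0/16 (H0) depth=16
  ? 71.59.9.210  path d0:H4→d1:-→d2:-→d3:-→d4:-→d5:-→d6:-→d7:-→d8:-→d9:-→d10:-→d11:-→d12:H7→d13:-→d14:H7→d15:-→d16:H0  best=H0
  ? 71.56.0.18  path d0:H4→d1:-→d2:-→d3:-→d4:-→d5:-→d6:-→d7:-→d8:-→d9:-→d10:-→d11:-→d12:H7→d13:-→d14:H7  best=H7
  ? 71.56.0.53  path d0:H4→d1:-→d2:-→d3:-→d4:-→d5:-→d6:-→d7:-→d8:-→d9:-→d10:-→d11:-→d12:H7→d13:-→d14:H7  best=H7
  + 6.213.115.0/24 (H6) depth=24
  ? 71.48.3.188  path d0:H4→d1:-→d2:-→d3:-→d4:-→d5:-→d6:-→d7:-→d8:-→d9:-→d10:-→d11:-→d12:H7  best=H7
  del 6.213.115.0/24 (clear depth 24)
  + 71.0.0.0/9 (H7) depth=9
  + 6.213.64.0/18 (H5) depth=18
  + 0.0.0.0/0 (H2) depth=0

== LOOKUPS ==
["H7","H7","H5","H0","H7","H7","H7"]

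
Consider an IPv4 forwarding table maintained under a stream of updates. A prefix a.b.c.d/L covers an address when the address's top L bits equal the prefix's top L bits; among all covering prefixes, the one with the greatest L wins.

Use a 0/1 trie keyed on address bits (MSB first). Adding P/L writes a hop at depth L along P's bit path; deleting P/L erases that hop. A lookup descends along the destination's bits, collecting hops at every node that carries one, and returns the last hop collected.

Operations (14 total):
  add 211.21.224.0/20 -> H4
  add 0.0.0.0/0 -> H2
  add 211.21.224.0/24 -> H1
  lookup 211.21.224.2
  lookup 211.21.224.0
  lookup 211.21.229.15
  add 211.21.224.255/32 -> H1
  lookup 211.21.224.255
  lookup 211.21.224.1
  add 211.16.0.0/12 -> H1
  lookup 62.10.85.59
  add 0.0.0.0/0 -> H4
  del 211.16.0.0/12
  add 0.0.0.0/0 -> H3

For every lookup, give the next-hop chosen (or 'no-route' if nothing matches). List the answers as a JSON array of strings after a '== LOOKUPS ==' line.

Apply in order:
  + 211.21.224.0/20 (H4) depth=20
  + 0.0.0.0/0 (H2) depth=0
  + 211.21.224.0/24 (H1) depth=24
  lookup 211.21.224.2: bits 110100110001010111100000 walk d0:H2→d1:-→d2:-→d3:-→d4:-→d5:-→d6:-→d7:-→d8:-→d9:-→d10:-→d11:-→d12:-→d13:-→d14:-→d15:-→d16:-→d17:-→d18:-→d19:-→d20:H4→d21:-→d22:-→d23:-→d24:H1 -> H1
  lookup 211.21.224.0: bits 110100110001010111100000 walk d0:H2→d1:-→d2:-→d3:-→d4:-→d5:-→d6:-→d7:-→d8:-→d9:-→d10:-→d11:-→d12:-→d13:-→d14:-→d15:-→d16:-→d17:-→d18:-→d19:-→d20:H4→d21:-→d22:-→d23:-→d24:H1 -> H1
  lookup 211.21.229.15: bits 110100110001010111100 walk d0:H2→d1:-→d2:-→d3:-→d4:-→d5:-→d6:-→d7:-→d8:-→d9:-→d10:-→d11:-→d12:-→d13:-→d14:-→d15:-→d16:-→d17:-→d18:-→d19:-→d20:H4→d21:- -> H4
  + 211.21.224.255/32 (H1) depth=32
  lookup 211.21.224.255: bits 11010011000101011110000011111111 walk d0:H2→d1:-→d2:-→d3:-→d4:-→d5:-→d6:-→d7:-→d8:-→d9:-→d10:-→d11:-→d12:-→d13:-→d14:-→d15:-→d16:-→d17:-→d18:-→d19:-→d20:H4→d21:-→d22:-→d23:-→d24:H1→d25:-→d26:-→d27:-→d28:-→d29:-→d30:-→d31:-→d32:H1 -> H1
  lookup 211.21.224.1: bits 110100110001010111100000 walk d0:H2→d1:-→d2:-→d3:-→d4:-→d5:-→d6:-→d7:-→d8:-→d9:-→d10:-→d11:-→d12:-→d13:-→d14:-→d15:-→d16:-→d17:-→d18:-→d19:-→d20:H4→d21:-→d22:-→d23:-→d24:H1 -> H1
  + 211.16.0.0/12 (H1) depth=12
  lookup 62.10.85.59: bits ε walk d0:H2 -> H2
  + 0.0.0.0/0 (H4) depth=0
  - 211.16.0.0/12 clear@12
  + 0.0.0.0/0 (H3) depth=0

== LOOKUPS ==
["H1","H1","H4","H1","H1","H2"]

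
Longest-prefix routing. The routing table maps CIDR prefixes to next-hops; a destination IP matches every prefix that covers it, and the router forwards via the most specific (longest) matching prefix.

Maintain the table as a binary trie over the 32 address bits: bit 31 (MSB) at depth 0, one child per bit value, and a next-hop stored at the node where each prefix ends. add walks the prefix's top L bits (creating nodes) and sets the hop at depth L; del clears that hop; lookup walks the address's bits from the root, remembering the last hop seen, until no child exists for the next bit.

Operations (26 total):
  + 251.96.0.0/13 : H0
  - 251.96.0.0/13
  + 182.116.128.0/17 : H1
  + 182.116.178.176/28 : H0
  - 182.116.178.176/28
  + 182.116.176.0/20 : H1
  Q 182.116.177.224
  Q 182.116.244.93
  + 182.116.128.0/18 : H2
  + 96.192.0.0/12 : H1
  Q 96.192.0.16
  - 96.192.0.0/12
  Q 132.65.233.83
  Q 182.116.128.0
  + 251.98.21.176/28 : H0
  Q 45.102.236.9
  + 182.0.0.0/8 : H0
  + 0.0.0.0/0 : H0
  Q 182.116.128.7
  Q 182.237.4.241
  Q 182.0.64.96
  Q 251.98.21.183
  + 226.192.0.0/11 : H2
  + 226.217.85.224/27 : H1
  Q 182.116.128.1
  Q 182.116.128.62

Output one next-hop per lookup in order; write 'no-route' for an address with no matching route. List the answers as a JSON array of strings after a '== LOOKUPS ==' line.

Apply in order:
  + 251.96.0.0/13 (H0) depth=13
  del 251.96.0.0/13 (clear depth 13)
  + 182.116.128.0/17 (H1) depth=17
  + 182.116.178.176/28 (H0) depth=28
  del 182.116.178.176/28 (clear depth 28)
  + 182.116.176.0/20 (H1) depth=20
  Q 182.116.177.224: descend 1011011001110100101100 ; hops seen [H1,H1] ; pick H1
  Q 182.116.244.93: descend 10110110011101001 ; hops seen [H1] ; pick H1
  + 182.116.128.0/18 (H2) depth=18
  + 96.192.0.0/12 (H1) depth=12
  Q 96.192.0.16: descend 011000001100 ; hops seen [H1] ; pick H1
  del 96.192.0.0/12 (clear depth 12)
  Q 132.65.233.83: descend 10 ; hops seen [∅] ; pick no-route
  Q 182.116.128.0: descend 101101100111010010 ; hops seen [H1,H2] ; pick H2
  + 251.98.21.176/28 (H0) depth=28
  Q 45.102.236.9: descend 0 ; hops seen [∅] ; pick no-route
  + 182.0.0.0/8 (H0) depth=8
  + 0.0.0.0/0 (H0) depth=0
  Q 182.116.128.7: descend 101101100111010010 ; hops seen [H0,H0,H1,H2] ; pick H2
  Q 182.237.4.241: descend 10110110 ; hops seen [H0,H0] ; pick H0
  Q 182.0.64.96: descend 101101100 ; hops seen [H0,H0] ; pick H0
  Q 251.98.21.183: descend 1111101101100010000101011011 ; hops seen [H0,H0] ; pick H0
  + 226.192.0.0/11 (H2) depth=11
  + 226.217.85.224/27 (H1) depth=27
  Q 182.116.128.1: descend 101101100111010010 ; hops seen [H0,H0,H1,H2] ; pick H2
  Q 182.116.128.62: descend 101101100111010010 ; hops seen [H0,H0,H1,H2] ; pick H2

== LOOKUPS ==
["H1","H1","H1","no-route","H2","no-route","H2","H0","H0","H0","H2","H2"]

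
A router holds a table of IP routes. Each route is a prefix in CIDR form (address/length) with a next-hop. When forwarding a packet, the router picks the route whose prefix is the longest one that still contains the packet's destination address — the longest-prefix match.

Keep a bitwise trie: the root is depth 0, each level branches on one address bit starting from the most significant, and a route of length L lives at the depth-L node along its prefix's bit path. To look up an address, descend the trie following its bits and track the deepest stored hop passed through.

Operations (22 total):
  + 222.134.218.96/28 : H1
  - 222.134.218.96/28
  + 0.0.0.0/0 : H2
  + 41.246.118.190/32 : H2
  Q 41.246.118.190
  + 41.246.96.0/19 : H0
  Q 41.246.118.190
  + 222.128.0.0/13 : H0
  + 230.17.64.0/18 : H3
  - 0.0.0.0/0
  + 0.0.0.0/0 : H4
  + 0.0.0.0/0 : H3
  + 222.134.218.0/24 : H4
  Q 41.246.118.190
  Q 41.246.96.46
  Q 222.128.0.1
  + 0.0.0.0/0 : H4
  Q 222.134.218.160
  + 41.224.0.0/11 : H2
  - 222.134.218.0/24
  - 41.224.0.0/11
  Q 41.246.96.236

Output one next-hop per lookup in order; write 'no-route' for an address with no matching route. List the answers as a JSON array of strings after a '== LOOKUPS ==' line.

Apply in order:
  add 222.134.218.96/28 -> H1 at depth 28
  del 222.134.218.96/28 (clear depth 28)
  add 0.0.0.0/0 -> H2 at depth 0
  add 41.246.118.190/32 -> H2 at depth 32
  lookup 41.246.118.190: bits 00101001111101100111011010111110 walk d0:H2→d1:-→d2:-→d3:-→d4:-→d5:-→d6:-→d7:-→d8:-→d9:-→d10:-→d11:-→d12:-→d13:-→d14:-→d15:-→d16:-→d17:-→d18:-→d19:-→d20:-→d21:-→d22:-→d23:-→d24:-→d25:-→d26:-→d27:-→d28:-→d29:-→d30:-→d31:-→d32:H2 -> H2
  add 41.246.96.0/19 -> H0 at depth 19
  lookup 41.246.118.190: bits 00101001111101100111011010111110 walk d0:H2→d1:-→d2:-→d3:-→d4:-→d5:-→d6:-→d7:-→d8:-→d9:-→d10:-→d11:-→d12:-→d13:-→d14:-→d15:-→d16:-→d17:-→d18:-→d19:H0→d20:-→d21:-→d22:-→d23:-→d24:-→d25:-→d26:-→d27:-→d28:-→d29:-→d30:-→d31:-→d32:H2 -> H2
  add 222.128.0.0/13 -> H0 at depth 13
  add 230.17.64.0/18 -> H3 at depth 18
  del 0.0.0.0/0 (clear depth 0)
  add 0.0.0.0/0 -> H4 at depth 0
  add 0.0.0.0/0 -> H3 at depth 0
  add 222.134.218.0/24 -> H4 at depth 24
  lookup 41.246.118.190: bits 00101001111101100111011010111110 walk d0:H3→d1:-→d2:-→d3:-→d4:-→d5:-→d6:-→d7:-→d8:-→d9:-→d10:-→d11:-→d12:-→d13:-→d14:-→d15:-→d16:-→d17:-→d18:-→d19:H0→d20:-→d21:-→d22:-→d23:-→d24:-→d25:-→d26:-→d27:-→d28:-→d29:-→d30:-→d31:-→d32:H2 -> H2
  lookup 41.246.96.46: bits 0010100111110110011 walk d0:H3→d1:-→d2:-→d3:-→d4:-→d5:-→d6:-→d7:-→d8:-→d9:-→d10:-→d11:-→d12:-→d13:-→d14:-→d15:-→d16:-→d17:-→d18:-→d19:H0 -> H0
  lookup 222.128.0.1: bits 1101111010000 walk d0:H3→d1:-→d2:-→d3:-→d4:-→d5:-→d6:-→d7:-→d8:-→d9:-→d10:-→d11:-→d12:-→d13:H0 -> H0
  add 0.0.0.0/0 -> H4 at depth 0
  lookup 222.134.218.160: bits 110111101000011011011010 walk d0:H4→d1:-→d2:-→d3:-→d4:-→d5:-→d6:-→d7:-→d8:-→d9:-→d10:-→d11:-→d12:-→d13:H0→d14:-→d15:-→d16:-→d17:-→d18:-→d19:-→d20:-→d21:-→d22:-→d23:-→d24:H4 -> H4
  add 41.224.0.0/11 -> H2 at depth 11
  del 222.134.218.0/24 (clear depth 24)
  del 41.224.0.0/11 (clear depth 11)
  lookup 41.246.96.236: bits 0010100111110110011 walk d0:H4→d1:-→d2:-→d3:-→d4:-→d5:-→d6:-→d7:-→d8:-→d9:-→d10:-→d11:-→d12:-→d13:-→d14:-→d15:-→d16:-→d17:-→d18:-→d19:H0 -> H0

== LOOKUPS ==
["H2","H2","H2","H0","H0","H4","H0"]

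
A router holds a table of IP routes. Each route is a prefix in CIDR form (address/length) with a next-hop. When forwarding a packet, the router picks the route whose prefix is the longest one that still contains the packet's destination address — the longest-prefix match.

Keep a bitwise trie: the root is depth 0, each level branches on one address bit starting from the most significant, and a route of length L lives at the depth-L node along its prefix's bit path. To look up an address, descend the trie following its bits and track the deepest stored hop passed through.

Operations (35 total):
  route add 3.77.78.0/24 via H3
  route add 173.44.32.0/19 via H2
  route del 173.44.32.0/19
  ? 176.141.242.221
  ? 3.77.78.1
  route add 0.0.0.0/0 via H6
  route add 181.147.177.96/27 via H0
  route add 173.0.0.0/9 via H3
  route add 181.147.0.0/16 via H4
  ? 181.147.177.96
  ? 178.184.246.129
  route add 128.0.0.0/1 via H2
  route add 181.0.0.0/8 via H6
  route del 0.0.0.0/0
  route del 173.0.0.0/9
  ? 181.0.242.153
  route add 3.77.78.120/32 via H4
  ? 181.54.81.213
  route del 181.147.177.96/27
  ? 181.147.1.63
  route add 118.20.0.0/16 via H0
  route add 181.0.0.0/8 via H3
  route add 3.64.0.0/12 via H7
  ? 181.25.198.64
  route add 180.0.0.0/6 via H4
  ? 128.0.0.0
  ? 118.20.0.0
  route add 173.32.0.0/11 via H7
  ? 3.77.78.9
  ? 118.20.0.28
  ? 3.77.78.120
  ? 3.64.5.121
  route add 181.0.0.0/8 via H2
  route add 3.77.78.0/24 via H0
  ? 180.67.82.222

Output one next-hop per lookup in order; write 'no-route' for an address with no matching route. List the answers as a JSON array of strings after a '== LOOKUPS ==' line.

Trace:
  + 3.77.78.0/24 (H3) depth=24
  + 173.44.32.0/19 (H2) depth=19
  del 173.44.32.0/19 (clear depth 19)
  ? 176.141.242.221  path d0:-→d1:-→d2:-→d3:-  best=no-route
  ? 3.77.78.1  path d0:-→d1:-→d2:-→d3:-→d4:-→d5:-→d6:-→d7:-→d8:-→d9:-→d10:-→d11:-→d12:-→d13:-→d14:-→d15:-→d16:-→d17:-→d18:-→d19:-→d20:-→d21:-→d22:-→d23:-→d24:H3  best=H3
  + 0.0.0.0/0 (H6) depth=0
  + 181.147.177.96/27 (H0) depth=27
  + 173.0.0.0/9 (H3) depth=9
  + 181.147.0.0/16 (H4) depth=16
  ? 181.147.177.96  path d0:H6→d1:-→d2:-→d3:-→d4:-→d5:-→d6:-→d7:-→d8:-→d9:-→d10:-→d11:-→d12:-→d13:-→d14:-→d15:-→d16:H4→d17:-→d18:-→d19:-→d20:-→d21:-→d22:-→d23:-→d24:-→d25:-→d26:-→d27:H0  best=H0
  ? 178.184.246.129  path d0:H6→d1:-→d2:-→d3:-→d4:-→d5:-  best=H6
  + 128.0.0.0/1 (H2) depth=1
  + 181.0.0.0/8 (H6) depth=8
  del 0.0.0.0/0 (clear depth 0)
  del 173.0.0.0/9 (clear depth 9)
  ? 181.0.242.153  path d0:-→d1:H2→d2:-→d3:-→d4:-→d5:-→d6:-→d7:-→d8:H6  best=H6
  + 3.77.78.120/32 (H4) depth=32
  ? 181.54.81.213  path d0:-→d1:H2→d2:-→d3:-→d4:-→d5:-→d6:-→d7:-→d8:H6  best=H6
  del 181.147.177.96/27 (clear depth 27)
  ? 181.147.1.63  path d0:-→d1:H2→d2:-→d3:-→d4:-→d5:-→d6:-→d7:-→d8:H6→d9:-→d10:-→d11:-→d12:-→d13:-→d14:-→d15:-→d16:H4  best=H4
  + 118.20.0.0/16 (H0) depth=16
  + 181.0.0.0/8 (H3) depth=8
  + 3.64.0.0/12 (H7) depth=12
  ? 181.25.198.64  path d0:-→d1:H2→d2:-→d3:-→d4:-→d5:-→d6:-→d7:-→d8:H3  best=H3
  + 180.0.0.0/6 (H4) depth=6
  ? 128.0.0.0  path d0:-→d1:H2→d2:-  best=H2
  ? 118.20.0.0  path d0:-→d1:-→d2:-→d3:-→d4:-→d5:-→d6:-→d7:-→d8:-→d9:-→d10:-→d11:-→d12:-→d13:-→d14:-→d15:-→d16:H0  best=H0
  + 173.32.0.0/11 (H7) depth=11
  ? 3.77.78.9  path d0:-→d1:-→d2:-→d3:-→d4:-→d5:-→d6:-→d7:-→d8:-→d9:-→d10:-→d11:-→d12:H7→d13:-→d14:-→d15:-→d16:-→d17:-→d18:-→d19:-→d20:-→d21:-→d22:-→d23:-→d24:H3→d25:-  best=H3
  ? 118.20.0.28  path d0:-→d1:-→d2:-→d3:-→d4:-→d5:-→d6:-→d7:-→d8:-→d9:-→d10:-→d11:-→d12:-→d13:-→d14:-→d15:-→d16:H0  best=H0
  ? 3.77.78.120  path d0:-→d1:-→d2:-→d3:-→d4:-→d5:-→d6:-→d7:-→d8:-→d9:-→d10:-→d11:-→d12:H7→d13:-→d14:-→d15:-→d16:-→d17:-→d18:-→d19:-→d20:-→d21:-→d22:-→d23:-→d24:H3→d25:-→d26:-→d27:-→d28:-→d29:-→d30:-→d31:-→d32:H4  best=H4
  ? 3.64.5.121  path d0:-→d1:-→d2:-→d3:-→d4:-→d5:-→d6:-→d7:-→d8:-→d9:-→d10:-→d11:-→d12:H7  best=H7
  + 181.0.0.0/8 (H2) depth=8
  + 3.77.78.0/24 (H0) depth=24
  ? 180.67.82.222  path d0:-→d1:H2→d2:-→d3:-→d4:-→d5:-→d6:H4→d7:-  best=H4

== LOOKUPS ==
["no-route","H3","H0","H6","H6","H6","H4","H3","H2","H0","H3","H0","H4","H7","H4"]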